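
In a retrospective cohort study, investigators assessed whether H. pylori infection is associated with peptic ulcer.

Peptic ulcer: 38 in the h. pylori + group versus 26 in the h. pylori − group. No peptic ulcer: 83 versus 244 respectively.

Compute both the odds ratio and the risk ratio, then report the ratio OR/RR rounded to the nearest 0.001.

1.317

From the description: a = 38, b = 83, c = 26, d = 244.
OR = (38·244)/(83·26) = 9272/2158 = 4.29657
Risk in exposed = 38/121 = 0.31405; risk in unexposed = 26/270 = 0.09630; RR = 3.26128
OR/RR = 4.29657 / 3.26128 = 1.31745
The outcome is not rare, so the OR lies further from 1 than the RR.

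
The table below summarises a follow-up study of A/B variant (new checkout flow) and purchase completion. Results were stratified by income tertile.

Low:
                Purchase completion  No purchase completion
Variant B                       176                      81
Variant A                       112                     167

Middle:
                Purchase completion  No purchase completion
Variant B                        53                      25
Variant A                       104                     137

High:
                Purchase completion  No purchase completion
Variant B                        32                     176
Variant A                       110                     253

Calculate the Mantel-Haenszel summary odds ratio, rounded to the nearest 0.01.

OR_MH = Σ(aᵢdᵢ/nᵢ) / Σ(bᵢcᵢ/nᵢ), where nᵢ is the stratum total.
Stratum 1 (Low): n = 536; a·d/n = 176·167/536 = 54.8358; b·c/n = 81·112/536 = 16.9254
Stratum 2 (Middle): n = 319; a·d/n = 53·137/319 = 22.7618; b·c/n = 25·104/319 = 8.1505
Stratum 3 (High): n = 571; a·d/n = 32·253/571 = 14.1786; b·c/n = 176·110/571 = 33.9054
OR_MH = (54.8358 + 22.7618 + 14.1786) / (16.9254 + 8.1505 + 33.9054) = 91.7762 / 58.9813 = 1.55602

1.56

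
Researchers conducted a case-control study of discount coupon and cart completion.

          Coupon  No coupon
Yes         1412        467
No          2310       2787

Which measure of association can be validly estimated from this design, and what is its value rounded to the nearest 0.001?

3.648

Reading the table with exposure as columns: a = 1412 (Coupon, case), b = 2310 (Coupon, non-case), c = 467 (No coupon, case), d = 2787.
This is a case-control study: participants were sampled on outcome status, so risks in the source population cannot be estimated directly — relative risk is not valid here. The odds ratio is the appropriate measure.
OR = (a·d)/(b·c) = (1412 × 2787) / (2310 × 467) = 3935244 / 1078770 = 3.64790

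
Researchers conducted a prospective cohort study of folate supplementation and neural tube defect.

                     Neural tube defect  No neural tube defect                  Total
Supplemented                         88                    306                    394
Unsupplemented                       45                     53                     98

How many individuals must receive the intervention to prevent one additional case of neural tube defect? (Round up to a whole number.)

Risk in treated group = 88/394 = 0.22335; risk in control = 45/98 = 0.45918.
Absolute risk reduction = 0.45918 − 0.22335 = 0.23583
NNT = 1 / ARR = 1 / 0.23583 = 4.240 → round up → 5

5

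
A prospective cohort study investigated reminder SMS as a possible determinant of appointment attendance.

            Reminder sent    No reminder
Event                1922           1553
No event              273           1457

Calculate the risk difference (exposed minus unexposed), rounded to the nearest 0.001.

0.360

Reading the table with exposure as columns: a = 1922 (Reminder sent, case), b = 273 (Reminder sent, non-case), c = 1553 (No reminder, case), d = 1457.
Risk in exposed = 1922/2195 = 0.875626; risk in unexposed = 1553/3010 = 0.515947.
Risk difference = 0.875626 − 0.515947 = 0.359680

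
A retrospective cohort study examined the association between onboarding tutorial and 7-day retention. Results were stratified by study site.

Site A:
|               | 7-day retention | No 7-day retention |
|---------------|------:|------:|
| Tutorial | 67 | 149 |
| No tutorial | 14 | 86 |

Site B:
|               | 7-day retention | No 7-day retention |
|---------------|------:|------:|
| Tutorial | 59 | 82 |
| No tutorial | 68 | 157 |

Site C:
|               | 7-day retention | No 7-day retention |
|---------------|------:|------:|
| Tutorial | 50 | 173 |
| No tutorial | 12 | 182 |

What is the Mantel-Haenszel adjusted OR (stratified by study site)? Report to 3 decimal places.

2.438

OR_MH = Σ(aᵢdᵢ/nᵢ) / Σ(bᵢcᵢ/nᵢ), where nᵢ is the stratum total.
Stratum 1 (Site A): n = 316; a·d/n = 67·86/316 = 18.2342; b·c/n = 149·14/316 = 6.6013
Stratum 2 (Site B): n = 366; a·d/n = 59·157/366 = 25.3087; b·c/n = 82·68/366 = 15.2350
Stratum 3 (Site C): n = 417; a·d/n = 50·182/417 = 21.8225; b·c/n = 173·12/417 = 4.9784
OR_MH = (18.2342 + 25.3087 + 21.8225) / (6.6013 + 15.2350 + 4.9784) = 65.3655 / 26.8147 = 2.43768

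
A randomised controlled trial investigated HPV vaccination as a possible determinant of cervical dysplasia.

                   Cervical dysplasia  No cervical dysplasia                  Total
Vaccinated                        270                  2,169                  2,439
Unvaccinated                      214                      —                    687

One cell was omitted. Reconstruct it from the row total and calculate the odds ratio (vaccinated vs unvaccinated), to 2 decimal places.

The missing cell is in the unexposed row: 687 − 214 = 473.
So a = 270, b = 2169, c = 214, d = 473.
OR = (a·d)/(b·c) = (270 × 473) / (2169 × 214) = 127710 / 464166 = 0.27514

0.28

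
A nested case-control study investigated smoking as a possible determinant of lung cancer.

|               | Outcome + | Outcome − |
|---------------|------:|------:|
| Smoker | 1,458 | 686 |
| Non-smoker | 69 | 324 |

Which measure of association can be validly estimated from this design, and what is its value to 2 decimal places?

Cells: a = 1458, b = 686, c = 69, d = 324.
This is a nested case-control study: participants were sampled on outcome status, so risks in the source population cannot be estimated directly — relative risk is not valid here. The odds ratio is the appropriate measure.
OR = (a·d)/(b·c) = (1458 × 324) / (686 × 69) = 472392 / 47334 = 9.97997

9.98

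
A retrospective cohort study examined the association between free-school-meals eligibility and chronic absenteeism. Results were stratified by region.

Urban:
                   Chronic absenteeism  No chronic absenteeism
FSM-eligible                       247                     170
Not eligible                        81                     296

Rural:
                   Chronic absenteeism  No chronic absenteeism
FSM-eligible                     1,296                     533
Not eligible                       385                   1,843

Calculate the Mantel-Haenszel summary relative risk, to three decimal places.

3.836

RR_MH = Σ(aᵢ·n₀ᵢ/nᵢ) / Σ(cᵢ·n₁ᵢ/nᵢ), with n₁ᵢ = aᵢ+bᵢ (exposed), n₀ᵢ = cᵢ+dᵢ (unexposed), nᵢ = n₁ᵢ+n₀ᵢ.
Stratum 1 (Urban): n₁ = 417, n₀ = 377, n = 794; a·n₀/n = 247·377/794 = 117.2783; c·n₁/n = 81·417/794 = 42.5403
Stratum 2 (Rural): n₁ = 1829, n₀ = 2228, n = 4057; a·n₀/n = 1296·2228/4057 = 711.7298; c·n₁/n = 385·1829/4057 = 173.5679
RR_MH = (117.2783 + 711.7298) / (42.5403 + 173.5679) = 829.0082 / 216.1082 = 3.83608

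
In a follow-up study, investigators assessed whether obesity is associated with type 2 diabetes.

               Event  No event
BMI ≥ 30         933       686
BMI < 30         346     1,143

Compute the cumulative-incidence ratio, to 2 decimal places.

Cells: a = 933, b = 686, c = 346, d = 1143.
Risk in exposed = 933/1619 = 0.57628; risk in unexposed = 346/1489 = 0.23237.
RR = 0.57628 / 0.23237 = 2.48001
The risk among the exposed is 2.48 times that among the unexposed.

2.48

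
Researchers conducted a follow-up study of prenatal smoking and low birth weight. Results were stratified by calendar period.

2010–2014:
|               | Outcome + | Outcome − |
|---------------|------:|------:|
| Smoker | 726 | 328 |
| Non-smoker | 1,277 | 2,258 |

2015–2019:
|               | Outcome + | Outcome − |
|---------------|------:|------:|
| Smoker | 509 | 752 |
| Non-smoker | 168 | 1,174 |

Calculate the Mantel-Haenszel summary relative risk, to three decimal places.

RR_MH = Σ(aᵢ·n₀ᵢ/nᵢ) / Σ(cᵢ·n₁ᵢ/nᵢ), with n₁ᵢ = aᵢ+bᵢ (exposed), n₀ᵢ = cᵢ+dᵢ (unexposed), nᵢ = n₁ᵢ+n₀ᵢ.
Stratum 1 (2010–2014): n₁ = 1054, n₀ = 3535, n = 4589; a·n₀/n = 726·3535/4589 = 559.2526; c·n₁/n = 1277·1054/4589 = 293.3009
Stratum 2 (2015–2019): n₁ = 1261, n₀ = 1342, n = 2603; a·n₀/n = 509·1342/2603 = 262.4195; c·n₁/n = 168·1261/2603 = 81.3861
RR_MH = (559.2526 + 262.4195) / (293.3009 + 81.3861) = 821.6721 / 374.6870 = 2.19296

2.193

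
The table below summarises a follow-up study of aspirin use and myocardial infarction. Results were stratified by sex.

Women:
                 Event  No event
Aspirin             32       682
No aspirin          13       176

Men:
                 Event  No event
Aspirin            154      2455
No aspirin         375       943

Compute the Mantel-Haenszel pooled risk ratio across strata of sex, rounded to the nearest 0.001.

RR_MH = Σ(aᵢ·n₀ᵢ/nᵢ) / Σ(cᵢ·n₁ᵢ/nᵢ), with n₁ᵢ = aᵢ+bᵢ (exposed), n₀ᵢ = cᵢ+dᵢ (unexposed), nᵢ = n₁ᵢ+n₀ᵢ.
Stratum 1 (Women): n₁ = 714, n₀ = 189, n = 903; a·n₀/n = 32·189/903 = 6.6977; c·n₁/n = 13·714/903 = 10.2791
Stratum 2 (Men): n₁ = 2609, n₀ = 1318, n = 3927; a·n₀/n = 154·1318/3927 = 51.6863; c·n₁/n = 375·2609/3927 = 249.1406
RR_MH = (6.6977 + 51.6863) / (10.2791 + 249.1406) = 58.3839 / 259.4196 = 0.22506

0.225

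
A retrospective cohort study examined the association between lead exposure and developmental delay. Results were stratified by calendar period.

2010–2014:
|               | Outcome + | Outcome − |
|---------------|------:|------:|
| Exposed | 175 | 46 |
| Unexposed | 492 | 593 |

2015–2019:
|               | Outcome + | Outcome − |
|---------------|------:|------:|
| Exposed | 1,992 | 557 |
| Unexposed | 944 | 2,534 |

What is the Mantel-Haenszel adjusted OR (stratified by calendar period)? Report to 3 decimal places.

OR_MH = Σ(aᵢdᵢ/nᵢ) / Σ(bᵢcᵢ/nᵢ), where nᵢ is the stratum total.
Stratum 1 (2010–2014): n = 1306; a·d/n = 175·593/1306 = 79.4602; b·c/n = 46·492/1306 = 17.3292
Stratum 2 (2015–2019): n = 6027; a·d/n = 1992·2534/6027 = 837.5192; b·c/n = 557·944/6027 = 87.2421
OR_MH = (79.4602 + 837.5192) / (17.3292 + 87.2421) = 916.9793 / 104.5713 = 8.76894

8.769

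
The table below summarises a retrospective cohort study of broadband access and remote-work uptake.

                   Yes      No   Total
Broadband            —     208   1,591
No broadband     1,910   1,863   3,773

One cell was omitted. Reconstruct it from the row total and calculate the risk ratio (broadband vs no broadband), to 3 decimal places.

1.717

The missing cell is in the exposed row: 1591 − 208 = 1383.
So a = 1383, b = 208, c = 1910, d = 1863.
RR = [a/(a+b)] / [c/(c+d)] = (1383/1591) / (1910/3773) = 0.86926/0.50623 = 1.71714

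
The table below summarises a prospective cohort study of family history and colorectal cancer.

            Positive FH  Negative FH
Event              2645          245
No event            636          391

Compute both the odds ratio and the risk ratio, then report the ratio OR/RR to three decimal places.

Reading the table with exposure as columns: a = 2645 (Positive FH, case), b = 636 (Positive FH, non-case), c = 245 (Negative FH, case), d = 391.
OR = (2645·391)/(636·245) = 1034195/155820 = 6.63711
Risk in exposed = 2645/3281 = 0.80616; risk in unexposed = 245/636 = 0.38522; RR = 2.09272
OR/RR = 6.63711 / 2.09272 = 3.17153
The outcome is not rare, so the OR lies further from 1 than the RR.

3.172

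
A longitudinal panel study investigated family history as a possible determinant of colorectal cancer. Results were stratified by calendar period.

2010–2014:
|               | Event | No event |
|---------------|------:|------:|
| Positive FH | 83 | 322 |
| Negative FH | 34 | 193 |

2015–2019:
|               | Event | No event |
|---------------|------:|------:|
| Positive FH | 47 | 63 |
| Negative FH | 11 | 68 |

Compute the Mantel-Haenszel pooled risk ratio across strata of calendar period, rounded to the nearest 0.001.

1.754

RR_MH = Σ(aᵢ·n₀ᵢ/nᵢ) / Σ(cᵢ·n₁ᵢ/nᵢ), with n₁ᵢ = aᵢ+bᵢ (exposed), n₀ᵢ = cᵢ+dᵢ (unexposed), nᵢ = n₁ᵢ+n₀ᵢ.
Stratum 1 (2010–2014): n₁ = 405, n₀ = 227, n = 632; a·n₀/n = 83·227/632 = 29.8117; c·n₁/n = 34·405/632 = 21.7880
Stratum 2 (2015–2019): n₁ = 110, n₀ = 79, n = 189; a·n₀/n = 47·79/189 = 19.6455; c·n₁/n = 11·110/189 = 6.4021
RR_MH = (29.8117 + 19.6455) / (21.7880 + 6.4021) = 49.4572 / 28.1901 = 1.75442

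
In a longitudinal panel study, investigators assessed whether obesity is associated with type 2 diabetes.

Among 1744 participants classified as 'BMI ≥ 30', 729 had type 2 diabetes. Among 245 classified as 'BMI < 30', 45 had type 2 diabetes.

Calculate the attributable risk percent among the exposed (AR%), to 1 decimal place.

From the description: a = 729, b = 1015, c = 45, d = 200.
Risk in exposed = 729/1744 = 0.41800; risk in unexposed = 45/245 = 0.18367.
RR = 0.41800/0.18367 = 2.27580
AR% = (RR − 1)/RR × 100 = (2.27580 − 1)/2.27580 × 100 = 56.0595%

56.1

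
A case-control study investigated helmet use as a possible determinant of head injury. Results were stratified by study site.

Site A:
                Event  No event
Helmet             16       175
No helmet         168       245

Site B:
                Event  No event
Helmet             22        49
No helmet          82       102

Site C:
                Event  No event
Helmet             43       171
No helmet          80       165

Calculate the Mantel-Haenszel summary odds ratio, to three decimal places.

OR_MH = Σ(aᵢdᵢ/nᵢ) / Σ(bᵢcᵢ/nᵢ), where nᵢ is the stratum total.
Stratum 1 (Site A): n = 604; a·d/n = 16·245/604 = 6.4901; b·c/n = 175·168/604 = 48.6755
Stratum 2 (Site B): n = 255; a·d/n = 22·102/255 = 8.8000; b·c/n = 49·82/255 = 15.7569
Stratum 3 (Site C): n = 459; a·d/n = 43·165/459 = 15.4575; b·c/n = 171·80/459 = 29.8039
OR_MH = (6.4901 + 8.8000 + 15.4575) / (48.6755 + 15.7569 + 29.8039) = 30.7476 / 94.2363 = 0.32628

0.326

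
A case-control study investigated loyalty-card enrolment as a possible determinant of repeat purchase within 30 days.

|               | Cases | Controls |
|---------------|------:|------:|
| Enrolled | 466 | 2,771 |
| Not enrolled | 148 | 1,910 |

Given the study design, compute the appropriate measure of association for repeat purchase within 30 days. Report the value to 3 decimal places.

Cells: a = 466, b = 2771, c = 148, d = 1910.
This is a case-control study: participants were sampled on outcome status, so risks in the source population cannot be estimated directly — relative risk is not valid here. The odds ratio is the appropriate measure.
OR = (a·d)/(b·c) = (466 × 1910) / (2771 × 148) = 890060 / 410108 = 2.17031

2.170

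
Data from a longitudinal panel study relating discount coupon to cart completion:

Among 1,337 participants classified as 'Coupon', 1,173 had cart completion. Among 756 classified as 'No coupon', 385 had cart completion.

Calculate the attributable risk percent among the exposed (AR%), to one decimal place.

42.0

From the description: a = 1173, b = 164, c = 385, d = 371.
Risk in exposed = 1173/1337 = 0.87734; risk in unexposed = 385/756 = 0.50926.
RR = 0.87734/0.50926 = 1.72277
AR% = (RR − 1)/RR × 100 = (1.72277 − 1)/1.72277 × 100 = 41.9540%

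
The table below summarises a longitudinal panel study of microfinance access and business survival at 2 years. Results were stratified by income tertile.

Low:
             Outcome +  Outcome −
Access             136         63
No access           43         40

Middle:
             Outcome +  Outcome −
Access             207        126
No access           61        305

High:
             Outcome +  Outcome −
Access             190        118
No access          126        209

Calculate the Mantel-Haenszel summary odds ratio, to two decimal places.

OR_MH = Σ(aᵢdᵢ/nᵢ) / Σ(bᵢcᵢ/nᵢ), where nᵢ is the stratum total.
Stratum 1 (Low): n = 282; a·d/n = 136·40/282 = 19.2908; b·c/n = 63·43/282 = 9.6064
Stratum 2 (Middle): n = 699; a·d/n = 207·305/699 = 90.3219; b·c/n = 126·61/699 = 10.9957
Stratum 3 (High): n = 643; a·d/n = 190·209/643 = 61.7574; b·c/n = 118·126/643 = 23.1229
OR_MH = (19.2908 + 90.3219 + 61.7574) / (9.6064 + 10.9957 + 23.1229) = 171.3701 / 43.7250 = 3.91927

3.92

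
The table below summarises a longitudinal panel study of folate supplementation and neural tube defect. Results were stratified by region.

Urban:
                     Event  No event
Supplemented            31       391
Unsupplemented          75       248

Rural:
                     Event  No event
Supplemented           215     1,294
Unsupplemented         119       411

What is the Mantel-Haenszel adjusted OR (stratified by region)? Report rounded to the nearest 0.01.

OR_MH = Σ(aᵢdᵢ/nᵢ) / Σ(bᵢcᵢ/nᵢ), where nᵢ is the stratum total.
Stratum 1 (Urban): n = 745; a·d/n = 31·248/745 = 10.3195; b·c/n = 391·75/745 = 39.3624
Stratum 2 (Rural): n = 2039; a·d/n = 215·411/2039 = 43.3374; b·c/n = 1294·119/2039 = 75.5204
OR_MH = (10.3195 + 43.3374) / (39.3624 + 75.5204) = 53.6569 / 114.8828 = 0.46706

0.47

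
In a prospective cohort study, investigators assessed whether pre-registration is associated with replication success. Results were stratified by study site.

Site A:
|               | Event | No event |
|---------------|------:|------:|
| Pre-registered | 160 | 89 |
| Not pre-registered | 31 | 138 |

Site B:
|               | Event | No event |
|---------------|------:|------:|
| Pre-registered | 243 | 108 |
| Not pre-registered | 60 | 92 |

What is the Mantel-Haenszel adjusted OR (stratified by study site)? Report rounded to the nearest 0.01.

4.99

OR_MH = Σ(aᵢdᵢ/nᵢ) / Σ(bᵢcᵢ/nᵢ), where nᵢ is the stratum total.
Stratum 1 (Site A): n = 418; a·d/n = 160·138/418 = 52.8230; b·c/n = 89·31/418 = 6.6005
Stratum 2 (Site B): n = 503; a·d/n = 243·92/503 = 44.4453; b·c/n = 108·60/503 = 12.8827
OR_MH = (52.8230 + 44.4453) / (6.6005 + 12.8827) = 97.2683 / 19.4832 = 4.99242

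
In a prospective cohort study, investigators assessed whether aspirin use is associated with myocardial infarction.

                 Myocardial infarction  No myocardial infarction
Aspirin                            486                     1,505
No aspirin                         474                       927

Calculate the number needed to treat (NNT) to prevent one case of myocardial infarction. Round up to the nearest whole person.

Risk in treated group = 486/1991 = 0.24410; risk in control = 474/1401 = 0.33833.
Absolute risk reduction = 0.33833 − 0.24410 = 0.09423
NNT = 1 / ARR = 1 / 0.09423 = 10.612 → round up → 11

11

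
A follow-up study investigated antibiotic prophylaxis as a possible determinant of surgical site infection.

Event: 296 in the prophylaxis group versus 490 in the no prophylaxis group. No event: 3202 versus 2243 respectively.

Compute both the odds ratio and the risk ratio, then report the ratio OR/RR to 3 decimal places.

From the description: a = 296, b = 3202, c = 490, d = 2243.
OR = (296·2243)/(3202·490) = 663928/1568980 = 0.42316
Risk in exposed = 296/3498 = 0.08462; risk in unexposed = 490/2733 = 0.17929; RR = 0.47197
OR/RR = 0.42316 / 0.47197 = 0.89658
The outcome is not rare, so the OR lies further from 1 than the RR.

0.897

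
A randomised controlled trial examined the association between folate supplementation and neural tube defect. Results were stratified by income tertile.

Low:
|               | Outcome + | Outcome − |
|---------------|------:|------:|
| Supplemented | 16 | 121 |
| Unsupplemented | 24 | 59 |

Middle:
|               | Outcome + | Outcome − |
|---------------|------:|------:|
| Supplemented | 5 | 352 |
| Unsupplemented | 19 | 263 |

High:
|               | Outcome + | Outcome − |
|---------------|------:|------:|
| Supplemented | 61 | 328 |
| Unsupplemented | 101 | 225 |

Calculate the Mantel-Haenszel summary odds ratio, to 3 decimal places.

0.365

OR_MH = Σ(aᵢdᵢ/nᵢ) / Σ(bᵢcᵢ/nᵢ), where nᵢ is the stratum total.
Stratum 1 (Low): n = 220; a·d/n = 16·59/220 = 4.2909; b·c/n = 121·24/220 = 13.2000
Stratum 2 (Middle): n = 639; a·d/n = 5·263/639 = 2.0579; b·c/n = 352·19/639 = 10.4664
Stratum 3 (High): n = 715; a·d/n = 61·225/715 = 19.1958; b·c/n = 328·101/715 = 46.3329
OR_MH = (4.2909 + 2.0579 + 19.1958) / (13.2000 + 10.4664 + 46.3329) = 25.5446 / 69.9992 = 0.36493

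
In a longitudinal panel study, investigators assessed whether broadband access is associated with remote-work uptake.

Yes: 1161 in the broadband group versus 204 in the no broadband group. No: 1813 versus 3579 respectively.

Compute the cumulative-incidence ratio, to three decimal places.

From the description: a = 1161, b = 1813, c = 204, d = 3579.
Risk in exposed = 1161/2974 = 0.39038; risk in unexposed = 204/3783 = 0.05393.
RR = 0.39038 / 0.05393 = 7.23931
The risk among the exposed is 7.24 times that among the unexposed.

7.239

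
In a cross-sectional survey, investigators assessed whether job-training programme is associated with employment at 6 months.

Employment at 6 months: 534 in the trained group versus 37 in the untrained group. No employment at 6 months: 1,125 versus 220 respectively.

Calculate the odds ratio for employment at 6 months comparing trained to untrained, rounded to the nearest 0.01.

From the description: a = 534, b = 1125, c = 37, d = 220.
OR = (a·d)/(b·c) = (534 × 220) / (1125 × 37) = 117480 / 41625 = 2.82234
The odds of employment at 6 months are about 2.82 times as high in the trained group.

2.82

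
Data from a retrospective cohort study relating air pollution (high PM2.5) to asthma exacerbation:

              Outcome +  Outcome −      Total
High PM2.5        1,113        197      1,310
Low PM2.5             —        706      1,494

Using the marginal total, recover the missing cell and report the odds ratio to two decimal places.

The missing cell is in the unexposed row: 1494 − 706 = 788.
So a = 1113, b = 197, c = 788, d = 706.
OR = (a·d)/(b·c) = (1113 × 706) / (197 × 788) = 785778 / 155236 = 5.06183

5.06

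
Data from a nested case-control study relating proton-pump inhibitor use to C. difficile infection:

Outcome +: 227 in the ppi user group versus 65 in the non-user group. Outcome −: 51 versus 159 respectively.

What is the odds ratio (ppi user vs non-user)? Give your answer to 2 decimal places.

10.89

From the description: a = 227, b = 51, c = 65, d = 159.
OR = (a·d)/(b·c) = (227 × 159) / (51 × 65) = 36093 / 3315 = 10.88778
The odds of C. difficile infection are about 10.89 times as high in the ppi user group.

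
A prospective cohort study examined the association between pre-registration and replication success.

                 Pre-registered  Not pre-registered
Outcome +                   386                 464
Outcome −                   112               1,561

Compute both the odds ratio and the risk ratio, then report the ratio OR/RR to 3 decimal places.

Reading the table with exposure as columns: a = 386 (Pre-registered, case), b = 112 (Pre-registered, non-case), c = 464 (Not pre-registered, case), d = 1561.
OR = (386·1561)/(112·464) = 602546/51968 = 11.59456
Risk in exposed = 386/498 = 0.77510; risk in unexposed = 464/2025 = 0.22914; RR = 3.38271
OR/RR = 11.59456 / 3.38271 = 3.42759
The outcome is not rare, so the OR lies further from 1 than the RR.

3.428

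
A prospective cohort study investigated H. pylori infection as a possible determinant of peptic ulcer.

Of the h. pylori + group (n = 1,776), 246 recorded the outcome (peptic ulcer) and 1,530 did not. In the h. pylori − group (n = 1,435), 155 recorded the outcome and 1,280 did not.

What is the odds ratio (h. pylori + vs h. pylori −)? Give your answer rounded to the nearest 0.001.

1.328

From the description: a = 246, b = 1530, c = 155, d = 1280.
OR = (a·d)/(b·c) = (246 × 1280) / (1530 × 155) = 314880 / 237150 = 1.32777
The odds of peptic ulcer are about 1.33 times as high in the h. pylori + group.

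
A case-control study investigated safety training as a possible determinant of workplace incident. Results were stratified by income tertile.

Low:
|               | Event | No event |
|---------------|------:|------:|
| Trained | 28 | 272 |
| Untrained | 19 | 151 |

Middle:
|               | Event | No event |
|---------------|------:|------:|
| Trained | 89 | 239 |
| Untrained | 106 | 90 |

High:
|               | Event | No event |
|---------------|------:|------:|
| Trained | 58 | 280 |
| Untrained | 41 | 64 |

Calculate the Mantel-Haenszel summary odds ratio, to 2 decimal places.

0.38

OR_MH = Σ(aᵢdᵢ/nᵢ) / Σ(bᵢcᵢ/nᵢ), where nᵢ is the stratum total.
Stratum 1 (Low): n = 470; a·d/n = 28·151/470 = 8.9957; b·c/n = 272·19/470 = 10.9957
Stratum 2 (Middle): n = 524; a·d/n = 89·90/524 = 15.2863; b·c/n = 239·106/524 = 48.3473
Stratum 3 (High): n = 443; a·d/n = 58·64/443 = 8.3792; b·c/n = 280·41/443 = 25.9142
OR_MH = (8.9957 + 15.2863 + 8.3792) / (10.9957 + 48.3473 + 25.9142) = 32.6612 / 85.2573 = 0.38309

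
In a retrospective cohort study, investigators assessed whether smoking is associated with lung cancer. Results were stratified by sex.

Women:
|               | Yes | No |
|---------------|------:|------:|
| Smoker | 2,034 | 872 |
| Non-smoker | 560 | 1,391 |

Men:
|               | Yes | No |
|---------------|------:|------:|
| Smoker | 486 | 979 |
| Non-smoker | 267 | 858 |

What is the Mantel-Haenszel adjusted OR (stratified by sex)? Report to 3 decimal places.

OR_MH = Σ(aᵢdᵢ/nᵢ) / Σ(bᵢcᵢ/nᵢ), where nᵢ is the stratum total.
Stratum 1 (Women): n = 4857; a·d/n = 2034·1391/4857 = 582.5188; b·c/n = 872·560/4857 = 100.5394
Stratum 2 (Men): n = 2590; a·d/n = 486·858/2590 = 160.9992; b·c/n = 979·267/2590 = 100.9239
OR_MH = (582.5188 + 160.9992) / (100.5394 + 100.9239) = 743.5181 / 201.4634 = 3.69059

3.691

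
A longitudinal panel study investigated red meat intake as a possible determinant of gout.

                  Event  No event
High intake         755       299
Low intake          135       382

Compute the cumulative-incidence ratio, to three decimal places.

2.743

Cells: a = 755, b = 299, c = 135, d = 382.
Risk in exposed = 755/1054 = 0.71632; risk in unexposed = 135/517 = 0.26112.
RR = 0.71632 / 0.26112 = 2.74324
The risk among the exposed is 2.74 times that among the unexposed.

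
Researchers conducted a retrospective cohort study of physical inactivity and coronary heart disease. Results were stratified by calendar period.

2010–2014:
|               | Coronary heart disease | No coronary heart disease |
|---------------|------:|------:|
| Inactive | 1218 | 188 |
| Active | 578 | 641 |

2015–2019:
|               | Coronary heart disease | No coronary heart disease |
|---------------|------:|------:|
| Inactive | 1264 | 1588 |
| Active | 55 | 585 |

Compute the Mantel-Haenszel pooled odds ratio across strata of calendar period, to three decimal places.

7.667

OR_MH = Σ(aᵢdᵢ/nᵢ) / Σ(bᵢcᵢ/nᵢ), where nᵢ is the stratum total.
Stratum 1 (2010–2014): n = 2625; a·d/n = 1218·641/2625 = 297.4240; b·c/n = 188·578/2625 = 41.3958
Stratum 2 (2015–2019): n = 3492; a·d/n = 1264·585/3492 = 211.7526; b·c/n = 1588·55/3492 = 25.0115
OR_MH = (297.4240 + 211.7526) / (41.3958 + 25.0115) = 509.1766 / 66.4073 = 7.66748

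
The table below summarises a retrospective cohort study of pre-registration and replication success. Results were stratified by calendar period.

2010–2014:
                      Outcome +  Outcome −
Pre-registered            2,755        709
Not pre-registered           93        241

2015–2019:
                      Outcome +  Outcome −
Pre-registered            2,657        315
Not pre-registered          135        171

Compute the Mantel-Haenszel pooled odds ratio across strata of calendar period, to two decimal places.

10.33

OR_MH = Σ(aᵢdᵢ/nᵢ) / Σ(bᵢcᵢ/nᵢ), where nᵢ is the stratum total.
Stratum 1 (2010–2014): n = 3798; a·d/n = 2755·241/3798 = 174.8170; b·c/n = 709·93/3798 = 17.3610
Stratum 2 (2015–2019): n = 3278; a·d/n = 2657·171/3278 = 138.6049; b·c/n = 315·135/3278 = 12.9728
OR_MH = (174.8170 + 138.6049) / (17.3610 + 12.9728) = 313.4220 / 30.3338 = 10.33242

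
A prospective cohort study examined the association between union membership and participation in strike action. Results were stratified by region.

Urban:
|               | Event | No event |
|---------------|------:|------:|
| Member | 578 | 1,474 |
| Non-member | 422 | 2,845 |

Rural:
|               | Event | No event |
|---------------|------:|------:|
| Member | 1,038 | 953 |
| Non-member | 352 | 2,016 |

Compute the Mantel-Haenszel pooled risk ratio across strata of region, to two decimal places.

RR_MH = Σ(aᵢ·n₀ᵢ/nᵢ) / Σ(cᵢ·n₁ᵢ/nᵢ), with n₁ᵢ = aᵢ+bᵢ (exposed), n₀ᵢ = cᵢ+dᵢ (unexposed), nᵢ = n₁ᵢ+n₀ᵢ.
Stratum 1 (Urban): n₁ = 2052, n₀ = 3267, n = 5319; a·n₀/n = 578·3267/5319 = 355.0152; c·n₁/n = 422·2052/5319 = 162.8020
Stratum 2 (Rural): n₁ = 1991, n₀ = 2368, n = 4359; a·n₀/n = 1038·2368/4359 = 563.8871; c·n₁/n = 352·1991/4359 = 160.7782
RR_MH = (355.0152 + 563.8871) / (162.8020 + 160.7782) = 918.9024 / 323.5802 = 2.83980

2.84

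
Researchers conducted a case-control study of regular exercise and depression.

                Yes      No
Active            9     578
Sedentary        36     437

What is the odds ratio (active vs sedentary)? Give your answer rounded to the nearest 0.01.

Cells: a = 9, b = 578, c = 36, d = 437.
OR = (a·d)/(b·c) = (9 × 437) / (578 × 36) = 3933 / 20808 = 0.18901
Exposure is associated with lower odds of depression (OR = 0.19 < 1).

0.19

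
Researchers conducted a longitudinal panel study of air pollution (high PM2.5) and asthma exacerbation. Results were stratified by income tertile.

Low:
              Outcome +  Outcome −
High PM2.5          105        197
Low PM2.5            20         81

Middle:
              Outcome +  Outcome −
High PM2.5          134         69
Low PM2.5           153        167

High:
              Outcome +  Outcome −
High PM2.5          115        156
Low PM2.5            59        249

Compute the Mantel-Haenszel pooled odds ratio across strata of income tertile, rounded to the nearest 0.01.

OR_MH = Σ(aᵢdᵢ/nᵢ) / Σ(bᵢcᵢ/nᵢ), where nᵢ is the stratum total.
Stratum 1 (Low): n = 403; a·d/n = 105·81/403 = 21.1042; b·c/n = 197·20/403 = 9.7767
Stratum 2 (Middle): n = 523; a·d/n = 134·167/523 = 42.7878; b·c/n = 69·153/523 = 20.1855
Stratum 3 (High): n = 579; a·d/n = 115·249/579 = 49.4560; b·c/n = 156·59/579 = 15.8964
OR_MH = (21.1042 + 42.7878 + 49.4560) / (9.7767 + 20.1855 + 15.8964) = 113.3479 / 45.8585 = 2.47169

2.47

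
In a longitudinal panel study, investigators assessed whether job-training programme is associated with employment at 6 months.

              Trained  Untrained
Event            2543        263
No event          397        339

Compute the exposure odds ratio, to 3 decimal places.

Reading the table with exposure as columns: a = 2543 (Trained, case), b = 397 (Trained, non-case), c = 263 (Untrained, case), d = 339.
OR = (a·d)/(b·c) = (2543 × 339) / (397 × 263) = 862077 / 104411 = 8.25657
The odds of employment at 6 months are about 8.26 times as high in the trained group.

8.257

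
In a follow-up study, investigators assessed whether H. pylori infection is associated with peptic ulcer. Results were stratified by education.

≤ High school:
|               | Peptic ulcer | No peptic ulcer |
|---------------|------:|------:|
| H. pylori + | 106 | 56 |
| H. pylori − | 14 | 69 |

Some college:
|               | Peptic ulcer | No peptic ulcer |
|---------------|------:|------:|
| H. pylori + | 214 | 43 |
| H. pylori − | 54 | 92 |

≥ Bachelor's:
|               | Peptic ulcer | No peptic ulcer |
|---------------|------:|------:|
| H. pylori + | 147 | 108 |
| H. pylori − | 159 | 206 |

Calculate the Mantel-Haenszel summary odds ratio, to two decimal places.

OR_MH = Σ(aᵢdᵢ/nᵢ) / Σ(bᵢcᵢ/nᵢ), where nᵢ is the stratum total.
Stratum 1 (≤ High school): n = 245; a·d/n = 106·69/245 = 29.8531; b·c/n = 56·14/245 = 3.2000
Stratum 2 (Some college): n = 403; a·d/n = 214·92/403 = 48.8536; b·c/n = 43·54/403 = 5.7618
Stratum 3 (≥ Bachelor's): n = 620; a·d/n = 147·206/620 = 48.8419; b·c/n = 108·159/620 = 27.6968
OR_MH = (29.8531 + 48.8536 + 48.8419) / (3.2000 + 5.7618 + 27.6968) = 127.5486 / 36.6586 = 3.47937

3.48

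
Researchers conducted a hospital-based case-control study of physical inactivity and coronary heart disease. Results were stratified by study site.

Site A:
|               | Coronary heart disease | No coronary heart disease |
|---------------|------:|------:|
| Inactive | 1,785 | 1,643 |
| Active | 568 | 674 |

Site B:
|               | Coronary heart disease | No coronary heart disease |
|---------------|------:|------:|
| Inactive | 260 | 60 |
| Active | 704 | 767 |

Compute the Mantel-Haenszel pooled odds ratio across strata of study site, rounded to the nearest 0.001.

1.651

OR_MH = Σ(aᵢdᵢ/nᵢ) / Σ(bᵢcᵢ/nᵢ), where nᵢ is the stratum total.
Stratum 1 (Site A): n = 4670; a·d/n = 1785·674/4670 = 257.6210; b·c/n = 1643·568/4670 = 199.8338
Stratum 2 (Site B): n = 1791; a·d/n = 260·767/1791 = 111.3456; b·c/n = 60·704/1791 = 23.5846
OR_MH = (257.6210 + 111.3456) / (199.8338 + 23.5846) = 368.9666 / 223.4184 = 1.65146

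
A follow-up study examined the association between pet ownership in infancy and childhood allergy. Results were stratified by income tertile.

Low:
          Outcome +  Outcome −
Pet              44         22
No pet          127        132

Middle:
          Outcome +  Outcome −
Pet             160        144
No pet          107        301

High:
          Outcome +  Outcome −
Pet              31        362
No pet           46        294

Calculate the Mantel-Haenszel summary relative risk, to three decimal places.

RR_MH = Σ(aᵢ·n₀ᵢ/nᵢ) / Σ(cᵢ·n₁ᵢ/nᵢ), with n₁ᵢ = aᵢ+bᵢ (exposed), n₀ᵢ = cᵢ+dᵢ (unexposed), nᵢ = n₁ᵢ+n₀ᵢ.
Stratum 1 (Low): n₁ = 66, n₀ = 259, n = 325; a·n₀/n = 44·259/325 = 35.0646; c·n₁/n = 127·66/325 = 25.7908
Stratum 2 (Middle): n₁ = 304, n₀ = 408, n = 712; a·n₀/n = 160·408/712 = 91.6854; c·n₁/n = 107·304/712 = 45.6854
Stratum 3 (High): n₁ = 393, n₀ = 340, n = 733; a·n₀/n = 31·340/733 = 14.3793; c·n₁/n = 46·393/733 = 24.6630
RR_MH = (35.0646 + 91.6854 + 14.3793) / (25.7908 + 45.6854 + 24.6630) = 141.1293 / 96.1392 = 1.46797

1.468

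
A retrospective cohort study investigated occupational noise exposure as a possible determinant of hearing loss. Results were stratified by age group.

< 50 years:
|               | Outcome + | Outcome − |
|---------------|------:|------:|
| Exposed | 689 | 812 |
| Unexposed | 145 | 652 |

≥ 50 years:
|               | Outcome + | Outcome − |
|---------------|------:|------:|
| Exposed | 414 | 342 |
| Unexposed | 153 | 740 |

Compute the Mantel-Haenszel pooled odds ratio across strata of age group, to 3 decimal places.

4.595

OR_MH = Σ(aᵢdᵢ/nᵢ) / Σ(bᵢcᵢ/nᵢ), where nᵢ is the stratum total.
Stratum 1 (< 50 years): n = 2298; a·d/n = 689·652/2298 = 195.4865; b·c/n = 812·145/2298 = 51.2359
Stratum 2 (≥ 50 years): n = 1649; a·d/n = 414·740/1649 = 185.7853; b·c/n = 342·153/1649 = 31.7320
OR_MH = (195.4865 + 185.7853) / (51.2359 + 31.7320) = 381.2718 / 82.9678 = 4.59542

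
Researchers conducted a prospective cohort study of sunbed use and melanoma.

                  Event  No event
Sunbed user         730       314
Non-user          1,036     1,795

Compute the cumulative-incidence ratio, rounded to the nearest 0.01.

Cells: a = 730, b = 314, c = 1036, d = 1795.
Risk in exposed = 730/1044 = 0.69923; risk in unexposed = 1036/2831 = 0.36595.
RR = 0.69923 / 0.36595 = 1.91074
The risk among the exposed is 1.91 times that among the unexposed.

1.91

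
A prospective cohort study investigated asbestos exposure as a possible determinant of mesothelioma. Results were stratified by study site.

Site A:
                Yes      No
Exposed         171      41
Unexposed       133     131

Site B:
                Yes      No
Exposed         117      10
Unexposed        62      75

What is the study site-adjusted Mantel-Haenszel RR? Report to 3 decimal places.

RR_MH = Σ(aᵢ·n₀ᵢ/nᵢ) / Σ(cᵢ·n₁ᵢ/nᵢ), with n₁ᵢ = aᵢ+bᵢ (exposed), n₀ᵢ = cᵢ+dᵢ (unexposed), nᵢ = n₁ᵢ+n₀ᵢ.
Stratum 1 (Site A): n₁ = 212, n₀ = 264, n = 476; a·n₀/n = 171·264/476 = 94.8403; c·n₁/n = 133·212/476 = 59.2353
Stratum 2 (Site B): n₁ = 127, n₀ = 137, n = 264; a·n₀/n = 117·137/264 = 60.7159; c·n₁/n = 62·127/264 = 29.8258
RR_MH = (94.8403 + 60.7159) / (59.2353 + 29.8258) = 155.5562 / 89.0611 = 1.74662

1.747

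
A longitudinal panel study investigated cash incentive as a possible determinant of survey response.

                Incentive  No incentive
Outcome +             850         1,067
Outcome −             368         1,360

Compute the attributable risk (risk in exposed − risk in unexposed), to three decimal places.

Reading the table with exposure as columns: a = 850 (Incentive, case), b = 368 (Incentive, non-case), c = 1067 (No incentive, case), d = 1360.
Risk in exposed = 850/1218 = 0.697865; risk in unexposed = 1067/2427 = 0.439637.
Risk difference = 0.697865 − 0.439637 = 0.258228

0.258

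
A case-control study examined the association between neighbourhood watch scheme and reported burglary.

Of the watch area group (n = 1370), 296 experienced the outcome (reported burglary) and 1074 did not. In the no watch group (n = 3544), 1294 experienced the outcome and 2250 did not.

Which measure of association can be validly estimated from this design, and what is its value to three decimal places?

From the description: a = 296, b = 1074, c = 1294, d = 2250.
This is a case-control study: participants were sampled on outcome status, so risks in the source population cannot be estimated directly — relative risk is not valid here. The odds ratio is the appropriate measure.
OR = (a·d)/(b·c) = (296 × 2250) / (1074 × 1294) = 666000 / 1389756 = 0.47922

0.479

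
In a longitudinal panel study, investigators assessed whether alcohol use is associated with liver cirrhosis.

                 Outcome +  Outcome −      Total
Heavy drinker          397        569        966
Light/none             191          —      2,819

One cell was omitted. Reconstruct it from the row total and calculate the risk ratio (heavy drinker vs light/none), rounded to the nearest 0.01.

The missing cell is in the unexposed row: 2819 − 191 = 2628.
So a = 397, b = 569, c = 191, d = 2628.
RR = [a/(a+b)] / [c/(c+d)] = (397/966) / (191/2819) = 0.41097/0.06775 = 6.06562

6.07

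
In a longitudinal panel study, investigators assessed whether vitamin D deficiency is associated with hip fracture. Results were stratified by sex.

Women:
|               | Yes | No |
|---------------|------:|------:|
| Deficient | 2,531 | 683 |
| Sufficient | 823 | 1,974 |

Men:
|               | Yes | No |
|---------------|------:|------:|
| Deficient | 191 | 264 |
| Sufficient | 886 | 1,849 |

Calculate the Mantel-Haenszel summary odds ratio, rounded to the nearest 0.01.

5.65

OR_MH = Σ(aᵢdᵢ/nᵢ) / Σ(bᵢcᵢ/nᵢ), where nᵢ is the stratum total.
Stratum 1 (Women): n = 6011; a·d/n = 2531·1974/6011 = 831.1752; b·c/n = 683·823/6011 = 93.5134
Stratum 2 (Men): n = 3190; a·d/n = 191·1849/3190 = 110.7082; b·c/n = 264·886/3190 = 73.3241
OR_MH = (831.1752 + 110.7082) / (93.5134 + 73.3241) = 941.8833 / 166.8375 = 5.64551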